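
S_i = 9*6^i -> [9, 54, 324, 1944, 11664]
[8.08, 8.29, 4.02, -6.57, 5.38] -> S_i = Random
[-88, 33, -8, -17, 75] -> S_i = Random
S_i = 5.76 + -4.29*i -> [5.76, 1.47, -2.82, -7.11, -11.4]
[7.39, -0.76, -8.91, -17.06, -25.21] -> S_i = 7.39 + -8.15*i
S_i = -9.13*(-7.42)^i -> [-9.13, 67.74, -502.66, 3729.77, -27674.92]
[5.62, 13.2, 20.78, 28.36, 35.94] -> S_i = 5.62 + 7.58*i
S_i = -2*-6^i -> [-2, 12, -72, 432, -2592]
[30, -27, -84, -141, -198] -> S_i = 30 + -57*i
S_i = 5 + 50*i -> [5, 55, 105, 155, 205]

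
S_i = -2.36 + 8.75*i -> [-2.36, 6.39, 15.14, 23.89, 32.64]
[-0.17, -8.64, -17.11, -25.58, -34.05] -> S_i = -0.17 + -8.47*i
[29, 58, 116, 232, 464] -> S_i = 29*2^i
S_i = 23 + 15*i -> [23, 38, 53, 68, 83]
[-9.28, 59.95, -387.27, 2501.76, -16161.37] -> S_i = -9.28*(-6.46)^i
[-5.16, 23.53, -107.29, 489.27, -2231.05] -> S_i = -5.16*(-4.56)^i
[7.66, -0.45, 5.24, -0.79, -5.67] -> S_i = Random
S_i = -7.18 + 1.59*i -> [-7.18, -5.59, -4.0, -2.41, -0.82]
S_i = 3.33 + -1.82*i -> [3.33, 1.51, -0.31, -2.13, -3.95]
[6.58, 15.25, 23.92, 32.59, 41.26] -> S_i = 6.58 + 8.67*i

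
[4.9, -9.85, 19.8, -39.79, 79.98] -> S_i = 4.90*(-2.01)^i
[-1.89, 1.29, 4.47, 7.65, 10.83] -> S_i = -1.89 + 3.18*i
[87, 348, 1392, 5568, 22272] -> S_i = 87*4^i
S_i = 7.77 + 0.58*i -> [7.77, 8.35, 8.93, 9.51, 10.09]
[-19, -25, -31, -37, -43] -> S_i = -19 + -6*i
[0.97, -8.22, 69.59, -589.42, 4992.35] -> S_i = 0.97*(-8.47)^i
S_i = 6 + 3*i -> [6, 9, 12, 15, 18]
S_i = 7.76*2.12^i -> [7.76, 16.45, 34.88, 73.94, 156.75]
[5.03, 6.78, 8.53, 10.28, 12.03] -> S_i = 5.03 + 1.75*i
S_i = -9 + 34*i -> [-9, 25, 59, 93, 127]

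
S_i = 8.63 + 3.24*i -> [8.63, 11.87, 15.11, 18.35, 21.59]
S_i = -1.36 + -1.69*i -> [-1.36, -3.05, -4.74, -6.43, -8.12]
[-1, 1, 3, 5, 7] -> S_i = -1 + 2*i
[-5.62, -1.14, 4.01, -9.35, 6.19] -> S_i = Random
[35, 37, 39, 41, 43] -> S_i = 35 + 2*i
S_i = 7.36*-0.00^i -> [7.36, -0.0, 0.0, -0.0, 0.0]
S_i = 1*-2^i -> [1, -2, 4, -8, 16]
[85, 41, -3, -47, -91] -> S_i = 85 + -44*i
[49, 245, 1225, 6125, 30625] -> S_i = 49*5^i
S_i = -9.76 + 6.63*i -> [-9.76, -3.13, 3.5, 10.13, 16.76]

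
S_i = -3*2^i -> [-3, -6, -12, -24, -48]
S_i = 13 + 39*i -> [13, 52, 91, 130, 169]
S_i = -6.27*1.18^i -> [-6.27, -7.4, -8.73, -10.3, -12.16]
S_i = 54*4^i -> [54, 216, 864, 3456, 13824]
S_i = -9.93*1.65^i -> [-9.93, -16.38, -27.03, -44.61, -73.6]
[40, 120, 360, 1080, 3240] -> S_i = 40*3^i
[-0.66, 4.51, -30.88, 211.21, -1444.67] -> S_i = -0.66*(-6.84)^i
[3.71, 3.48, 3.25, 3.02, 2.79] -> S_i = 3.71 + -0.23*i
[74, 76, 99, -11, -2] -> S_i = Random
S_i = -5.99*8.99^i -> [-5.99, -53.85, -484.11, -4352.17, -39126.01]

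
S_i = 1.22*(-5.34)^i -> [1.22, -6.51, 34.79, -185.77, 992.03]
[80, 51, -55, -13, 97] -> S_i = Random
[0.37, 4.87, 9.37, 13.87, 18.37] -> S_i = 0.37 + 4.50*i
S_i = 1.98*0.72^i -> [1.98, 1.43, 1.03, 0.74, 0.53]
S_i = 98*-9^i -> [98, -882, 7938, -71442, 642978]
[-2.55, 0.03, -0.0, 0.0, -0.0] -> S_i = -2.55*(-0.01)^i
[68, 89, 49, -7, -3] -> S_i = Random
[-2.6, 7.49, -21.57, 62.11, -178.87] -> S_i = -2.60*(-2.88)^i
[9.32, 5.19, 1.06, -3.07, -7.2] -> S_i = 9.32 + -4.13*i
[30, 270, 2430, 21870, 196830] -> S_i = 30*9^i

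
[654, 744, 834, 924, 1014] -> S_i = 654 + 90*i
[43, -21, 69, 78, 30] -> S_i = Random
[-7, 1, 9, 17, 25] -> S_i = -7 + 8*i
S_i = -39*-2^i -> [-39, 78, -156, 312, -624]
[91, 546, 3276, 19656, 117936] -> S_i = 91*6^i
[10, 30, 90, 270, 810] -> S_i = 10*3^i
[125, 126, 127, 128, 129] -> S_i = 125 + 1*i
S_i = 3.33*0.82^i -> [3.33, 2.73, 2.24, 1.84, 1.51]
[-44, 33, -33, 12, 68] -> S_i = Random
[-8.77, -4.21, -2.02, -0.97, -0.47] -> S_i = -8.77*0.48^i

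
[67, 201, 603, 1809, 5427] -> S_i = 67*3^i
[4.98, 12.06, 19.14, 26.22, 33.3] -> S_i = 4.98 + 7.08*i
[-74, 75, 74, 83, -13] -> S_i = Random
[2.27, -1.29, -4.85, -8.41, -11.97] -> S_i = 2.27 + -3.56*i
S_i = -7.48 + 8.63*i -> [-7.48, 1.15, 9.78, 18.41, 27.04]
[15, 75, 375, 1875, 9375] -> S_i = 15*5^i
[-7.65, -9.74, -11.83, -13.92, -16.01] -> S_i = -7.65 + -2.09*i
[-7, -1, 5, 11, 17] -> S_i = -7 + 6*i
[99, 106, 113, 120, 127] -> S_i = 99 + 7*i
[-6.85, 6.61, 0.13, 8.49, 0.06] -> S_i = Random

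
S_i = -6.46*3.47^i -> [-6.46, -22.42, -77.78, -269.91, -936.59]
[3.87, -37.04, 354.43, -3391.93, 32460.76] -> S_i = 3.87*(-9.57)^i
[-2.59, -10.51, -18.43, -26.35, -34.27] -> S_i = -2.59 + -7.92*i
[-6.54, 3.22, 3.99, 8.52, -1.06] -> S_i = Random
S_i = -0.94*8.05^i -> [-0.94, -7.57, -60.91, -490.36, -3947.4]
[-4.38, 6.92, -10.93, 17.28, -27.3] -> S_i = -4.38*(-1.58)^i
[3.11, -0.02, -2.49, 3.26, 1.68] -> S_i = Random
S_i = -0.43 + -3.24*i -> [-0.43, -3.67, -6.91, -10.15, -13.39]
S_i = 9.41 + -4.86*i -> [9.41, 4.55, -0.31, -5.17, -10.03]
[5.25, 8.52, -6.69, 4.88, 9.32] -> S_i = Random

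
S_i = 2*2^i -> [2, 4, 8, 16, 32]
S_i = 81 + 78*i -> [81, 159, 237, 315, 393]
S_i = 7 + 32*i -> [7, 39, 71, 103, 135]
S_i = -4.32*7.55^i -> [-4.32, -32.62, -246.25, -1859.19, -14036.91]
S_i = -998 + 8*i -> [-998, -990, -982, -974, -966]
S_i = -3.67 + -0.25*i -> [-3.67, -3.92, -4.17, -4.42, -4.67]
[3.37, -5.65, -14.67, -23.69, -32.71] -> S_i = 3.37 + -9.02*i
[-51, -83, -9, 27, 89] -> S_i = Random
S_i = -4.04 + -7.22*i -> [-4.04, -11.26, -18.48, -25.7, -32.92]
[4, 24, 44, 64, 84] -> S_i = 4 + 20*i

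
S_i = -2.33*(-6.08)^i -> [-2.33, 14.17, -86.13, 523.68, -3183.98]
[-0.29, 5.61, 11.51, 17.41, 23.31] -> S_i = -0.29 + 5.90*i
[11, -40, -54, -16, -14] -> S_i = Random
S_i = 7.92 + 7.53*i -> [7.92, 15.45, 22.98, 30.51, 38.04]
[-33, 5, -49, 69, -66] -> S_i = Random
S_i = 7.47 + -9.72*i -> [7.47, -2.25, -11.97, -21.69, -31.41]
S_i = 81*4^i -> [81, 324, 1296, 5184, 20736]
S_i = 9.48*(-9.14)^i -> [9.48, -86.65, 791.96, -7238.47, 66159.64]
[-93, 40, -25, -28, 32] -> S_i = Random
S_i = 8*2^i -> [8, 16, 32, 64, 128]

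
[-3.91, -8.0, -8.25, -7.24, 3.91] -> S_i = Random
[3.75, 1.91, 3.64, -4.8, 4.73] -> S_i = Random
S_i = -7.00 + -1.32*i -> [-7.0, -8.32, -9.64, -10.96, -12.28]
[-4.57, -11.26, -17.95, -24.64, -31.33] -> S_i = -4.57 + -6.69*i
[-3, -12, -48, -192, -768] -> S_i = -3*4^i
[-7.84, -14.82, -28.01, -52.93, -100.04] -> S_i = -7.84*1.89^i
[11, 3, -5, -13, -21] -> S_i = 11 + -8*i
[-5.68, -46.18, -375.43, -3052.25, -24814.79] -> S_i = -5.68*8.13^i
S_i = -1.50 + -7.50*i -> [-1.5, -9.0, -16.5, -24.0, -31.5]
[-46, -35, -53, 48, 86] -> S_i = Random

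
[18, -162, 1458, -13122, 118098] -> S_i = 18*-9^i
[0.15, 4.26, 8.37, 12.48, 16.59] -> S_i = 0.15 + 4.11*i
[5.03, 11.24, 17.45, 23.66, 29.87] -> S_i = 5.03 + 6.21*i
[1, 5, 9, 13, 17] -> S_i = 1 + 4*i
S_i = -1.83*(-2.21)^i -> [-1.83, 4.04, -8.94, 19.75, -43.65]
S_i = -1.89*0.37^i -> [-1.89, -0.7, -0.26, -0.1, -0.04]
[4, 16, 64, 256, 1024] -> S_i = 4*4^i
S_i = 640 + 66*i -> [640, 706, 772, 838, 904]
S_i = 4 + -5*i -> [4, -1, -6, -11, -16]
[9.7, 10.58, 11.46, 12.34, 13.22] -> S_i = 9.70 + 0.88*i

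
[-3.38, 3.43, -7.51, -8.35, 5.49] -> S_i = Random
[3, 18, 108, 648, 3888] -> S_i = 3*6^i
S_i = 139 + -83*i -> [139, 56, -27, -110, -193]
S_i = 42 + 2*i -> [42, 44, 46, 48, 50]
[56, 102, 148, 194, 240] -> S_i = 56 + 46*i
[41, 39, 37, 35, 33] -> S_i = 41 + -2*i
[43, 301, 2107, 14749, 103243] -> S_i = 43*7^i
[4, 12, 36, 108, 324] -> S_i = 4*3^i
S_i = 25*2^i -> [25, 50, 100, 200, 400]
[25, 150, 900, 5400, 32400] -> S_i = 25*6^i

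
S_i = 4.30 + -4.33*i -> [4.3, -0.03, -4.36, -8.69, -13.02]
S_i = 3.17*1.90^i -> [3.17, 6.02, 11.44, 21.74, 41.31]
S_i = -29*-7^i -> [-29, 203, -1421, 9947, -69629]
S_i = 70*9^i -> [70, 630, 5670, 51030, 459270]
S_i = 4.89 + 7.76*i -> [4.89, 12.65, 20.41, 28.17, 35.93]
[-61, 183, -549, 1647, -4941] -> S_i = -61*-3^i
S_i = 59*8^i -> [59, 472, 3776, 30208, 241664]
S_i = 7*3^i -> [7, 21, 63, 189, 567]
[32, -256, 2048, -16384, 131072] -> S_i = 32*-8^i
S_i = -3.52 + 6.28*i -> [-3.52, 2.76, 9.04, 15.32, 21.6]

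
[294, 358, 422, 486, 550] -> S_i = 294 + 64*i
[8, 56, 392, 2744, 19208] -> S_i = 8*7^i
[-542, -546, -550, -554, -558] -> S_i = -542 + -4*i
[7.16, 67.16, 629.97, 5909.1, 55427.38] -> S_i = 7.16*9.38^i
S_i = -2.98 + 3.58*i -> [-2.98, 0.6, 4.18, 7.76, 11.34]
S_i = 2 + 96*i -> [2, 98, 194, 290, 386]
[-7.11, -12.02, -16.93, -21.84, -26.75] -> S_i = -7.11 + -4.91*i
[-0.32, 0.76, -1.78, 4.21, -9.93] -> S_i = -0.32*(-2.36)^i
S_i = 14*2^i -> [14, 28, 56, 112, 224]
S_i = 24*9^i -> [24, 216, 1944, 17496, 157464]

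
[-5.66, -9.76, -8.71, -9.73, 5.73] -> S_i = Random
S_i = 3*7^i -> [3, 21, 147, 1029, 7203]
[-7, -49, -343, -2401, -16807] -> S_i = -7*7^i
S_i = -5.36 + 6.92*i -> [-5.36, 1.56, 8.48, 15.4, 22.32]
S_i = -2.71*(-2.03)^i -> [-2.71, 5.5, -11.17, 22.67, -46.02]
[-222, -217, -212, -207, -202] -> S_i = -222 + 5*i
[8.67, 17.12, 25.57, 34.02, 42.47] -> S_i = 8.67 + 8.45*i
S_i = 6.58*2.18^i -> [6.58, 14.34, 31.27, 68.17, 148.61]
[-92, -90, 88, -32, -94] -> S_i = Random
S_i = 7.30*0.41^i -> [7.3, 2.99, 1.23, 0.5, 0.21]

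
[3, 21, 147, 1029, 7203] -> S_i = 3*7^i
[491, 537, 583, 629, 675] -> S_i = 491 + 46*i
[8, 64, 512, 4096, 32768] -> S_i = 8*8^i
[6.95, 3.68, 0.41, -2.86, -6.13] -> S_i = 6.95 + -3.27*i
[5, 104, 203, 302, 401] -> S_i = 5 + 99*i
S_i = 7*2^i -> [7, 14, 28, 56, 112]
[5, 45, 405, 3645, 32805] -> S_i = 5*9^i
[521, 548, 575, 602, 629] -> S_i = 521 + 27*i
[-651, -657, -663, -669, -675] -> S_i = -651 + -6*i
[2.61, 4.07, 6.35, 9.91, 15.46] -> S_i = 2.61*1.56^i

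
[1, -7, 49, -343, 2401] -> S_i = 1*-7^i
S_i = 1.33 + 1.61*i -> [1.33, 2.94, 4.55, 6.16, 7.77]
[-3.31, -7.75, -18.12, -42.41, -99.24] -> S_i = -3.31*2.34^i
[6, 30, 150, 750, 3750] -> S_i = 6*5^i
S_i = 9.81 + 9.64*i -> [9.81, 19.45, 29.09, 38.73, 48.37]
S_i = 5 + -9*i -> [5, -4, -13, -22, -31]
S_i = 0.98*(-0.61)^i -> [0.98, -0.6, 0.36, -0.22, 0.14]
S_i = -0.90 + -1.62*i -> [-0.9, -2.52, -4.14, -5.76, -7.38]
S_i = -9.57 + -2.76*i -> [-9.57, -12.33, -15.09, -17.85, -20.61]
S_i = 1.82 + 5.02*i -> [1.82, 6.84, 11.86, 16.88, 21.9]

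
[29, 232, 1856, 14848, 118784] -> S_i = 29*8^i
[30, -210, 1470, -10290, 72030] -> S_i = 30*-7^i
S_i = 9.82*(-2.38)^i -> [9.82, -23.37, 55.62, -132.39, 315.08]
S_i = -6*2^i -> [-6, -12, -24, -48, -96]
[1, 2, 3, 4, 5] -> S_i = 1 + 1*i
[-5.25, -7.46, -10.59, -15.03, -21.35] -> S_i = -5.25*1.42^i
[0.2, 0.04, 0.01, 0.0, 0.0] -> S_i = 0.20*0.19^i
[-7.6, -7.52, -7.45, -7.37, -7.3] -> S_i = -7.60*0.99^i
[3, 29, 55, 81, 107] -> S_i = 3 + 26*i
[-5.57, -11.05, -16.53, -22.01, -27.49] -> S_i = -5.57 + -5.48*i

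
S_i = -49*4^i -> [-49, -196, -784, -3136, -12544]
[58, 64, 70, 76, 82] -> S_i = 58 + 6*i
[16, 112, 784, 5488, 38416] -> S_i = 16*7^i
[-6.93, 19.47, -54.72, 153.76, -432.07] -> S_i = -6.93*(-2.81)^i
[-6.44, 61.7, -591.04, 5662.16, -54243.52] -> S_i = -6.44*(-9.58)^i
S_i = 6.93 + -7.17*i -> [6.93, -0.24, -7.41, -14.58, -21.75]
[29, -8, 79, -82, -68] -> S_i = Random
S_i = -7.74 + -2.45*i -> [-7.74, -10.19, -12.64, -15.09, -17.54]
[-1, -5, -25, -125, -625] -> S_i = -1*5^i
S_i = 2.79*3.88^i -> [2.79, 10.83, 42.0, 162.97, 632.31]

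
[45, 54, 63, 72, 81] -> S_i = 45 + 9*i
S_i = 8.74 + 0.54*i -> [8.74, 9.28, 9.82, 10.36, 10.9]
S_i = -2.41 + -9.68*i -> [-2.41, -12.09, -21.77, -31.45, -41.13]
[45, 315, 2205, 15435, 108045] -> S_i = 45*7^i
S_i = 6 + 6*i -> [6, 12, 18, 24, 30]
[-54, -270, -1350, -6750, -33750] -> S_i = -54*5^i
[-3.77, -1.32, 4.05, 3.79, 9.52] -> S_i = Random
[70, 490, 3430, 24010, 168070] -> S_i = 70*7^i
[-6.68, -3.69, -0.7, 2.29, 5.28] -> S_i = -6.68 + 2.99*i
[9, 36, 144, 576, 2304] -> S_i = 9*4^i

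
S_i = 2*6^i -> [2, 12, 72, 432, 2592]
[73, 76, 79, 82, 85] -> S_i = 73 + 3*i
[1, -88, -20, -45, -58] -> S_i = Random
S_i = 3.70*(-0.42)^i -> [3.7, -1.55, 0.65, -0.27, 0.12]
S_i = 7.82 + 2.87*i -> [7.82, 10.69, 13.56, 16.43, 19.3]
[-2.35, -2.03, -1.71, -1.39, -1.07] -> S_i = -2.35 + 0.32*i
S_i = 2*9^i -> [2, 18, 162, 1458, 13122]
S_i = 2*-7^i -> [2, -14, 98, -686, 4802]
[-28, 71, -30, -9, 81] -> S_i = Random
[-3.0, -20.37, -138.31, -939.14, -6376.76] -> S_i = -3.00*6.79^i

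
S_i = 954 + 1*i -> [954, 955, 956, 957, 958]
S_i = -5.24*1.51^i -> [-5.24, -7.91, -11.95, -18.04, -27.24]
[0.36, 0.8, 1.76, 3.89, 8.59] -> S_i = 0.36*2.21^i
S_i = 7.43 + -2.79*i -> [7.43, 4.64, 1.85, -0.94, -3.73]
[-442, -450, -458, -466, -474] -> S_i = -442 + -8*i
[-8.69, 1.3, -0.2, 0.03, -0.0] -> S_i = -8.69*(-0.15)^i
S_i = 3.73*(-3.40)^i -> [3.73, -12.68, 43.12, -146.6, 498.45]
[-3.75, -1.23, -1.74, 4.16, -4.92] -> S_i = Random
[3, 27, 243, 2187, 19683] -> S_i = 3*9^i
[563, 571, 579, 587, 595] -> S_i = 563 + 8*i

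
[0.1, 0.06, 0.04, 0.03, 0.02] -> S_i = 0.10*0.64^i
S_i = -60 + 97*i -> [-60, 37, 134, 231, 328]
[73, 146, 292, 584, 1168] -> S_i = 73*2^i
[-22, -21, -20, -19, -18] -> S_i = -22 + 1*i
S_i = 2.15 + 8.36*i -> [2.15, 10.51, 18.87, 27.23, 35.59]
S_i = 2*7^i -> [2, 14, 98, 686, 4802]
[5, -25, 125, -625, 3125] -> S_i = 5*-5^i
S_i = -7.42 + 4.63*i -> [-7.42, -2.79, 1.84, 6.47, 11.1]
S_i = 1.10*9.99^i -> [1.1, 10.99, 109.78, 1096.7, 10956.07]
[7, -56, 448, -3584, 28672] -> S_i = 7*-8^i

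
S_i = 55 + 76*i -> [55, 131, 207, 283, 359]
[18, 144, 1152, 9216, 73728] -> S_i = 18*8^i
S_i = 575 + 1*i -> [575, 576, 577, 578, 579]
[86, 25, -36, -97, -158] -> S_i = 86 + -61*i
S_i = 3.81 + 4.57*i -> [3.81, 8.38, 12.95, 17.52, 22.09]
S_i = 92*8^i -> [92, 736, 5888, 47104, 376832]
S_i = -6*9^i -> [-6, -54, -486, -4374, -39366]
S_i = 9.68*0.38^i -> [9.68, 3.68, 1.4, 0.53, 0.2]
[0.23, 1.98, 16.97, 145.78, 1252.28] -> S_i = 0.23*8.59^i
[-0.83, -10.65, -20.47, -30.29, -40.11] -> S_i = -0.83 + -9.82*i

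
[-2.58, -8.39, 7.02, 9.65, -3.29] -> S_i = Random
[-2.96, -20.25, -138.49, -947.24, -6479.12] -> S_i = -2.96*6.84^i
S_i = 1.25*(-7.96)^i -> [1.25, -9.95, 79.2, -630.45, 5018.37]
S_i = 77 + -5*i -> [77, 72, 67, 62, 57]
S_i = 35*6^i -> [35, 210, 1260, 7560, 45360]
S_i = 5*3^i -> [5, 15, 45, 135, 405]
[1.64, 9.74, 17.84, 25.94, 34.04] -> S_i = 1.64 + 8.10*i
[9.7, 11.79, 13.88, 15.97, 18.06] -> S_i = 9.70 + 2.09*i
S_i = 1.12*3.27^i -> [1.12, 3.66, 11.98, 39.16, 128.06]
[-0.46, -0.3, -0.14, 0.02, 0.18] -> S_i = -0.46 + 0.16*i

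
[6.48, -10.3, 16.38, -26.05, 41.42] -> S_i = 6.48*(-1.59)^i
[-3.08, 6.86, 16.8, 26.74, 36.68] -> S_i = -3.08 + 9.94*i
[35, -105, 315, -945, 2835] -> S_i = 35*-3^i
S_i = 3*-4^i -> [3, -12, 48, -192, 768]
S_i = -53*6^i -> [-53, -318, -1908, -11448, -68688]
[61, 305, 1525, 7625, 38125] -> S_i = 61*5^i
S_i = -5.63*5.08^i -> [-5.63, -28.6, -145.29, -738.07, -3749.41]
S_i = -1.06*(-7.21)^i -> [-1.06, 7.64, -55.1, 397.29, -2864.49]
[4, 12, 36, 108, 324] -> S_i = 4*3^i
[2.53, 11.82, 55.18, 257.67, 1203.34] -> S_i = 2.53*4.67^i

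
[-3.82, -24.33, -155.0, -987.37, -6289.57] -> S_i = -3.82*6.37^i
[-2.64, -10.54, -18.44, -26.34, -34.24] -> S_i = -2.64 + -7.90*i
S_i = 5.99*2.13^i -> [5.99, 12.76, 27.18, 57.88, 123.29]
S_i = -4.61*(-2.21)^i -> [-4.61, 10.19, -22.52, 49.76, -109.97]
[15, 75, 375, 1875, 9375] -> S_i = 15*5^i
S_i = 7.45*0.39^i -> [7.45, 2.91, 1.13, 0.44, 0.17]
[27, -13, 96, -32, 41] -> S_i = Random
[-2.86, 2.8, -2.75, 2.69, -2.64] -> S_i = -2.86*(-0.98)^i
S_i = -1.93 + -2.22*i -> [-1.93, -4.15, -6.37, -8.59, -10.81]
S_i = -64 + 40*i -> [-64, -24, 16, 56, 96]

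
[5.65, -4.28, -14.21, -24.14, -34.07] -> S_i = 5.65 + -9.93*i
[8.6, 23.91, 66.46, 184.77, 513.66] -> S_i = 8.60*2.78^i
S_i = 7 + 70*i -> [7, 77, 147, 217, 287]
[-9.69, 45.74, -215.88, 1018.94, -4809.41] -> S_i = -9.69*(-4.72)^i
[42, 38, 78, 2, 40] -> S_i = Random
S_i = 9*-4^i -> [9, -36, 144, -576, 2304]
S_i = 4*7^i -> [4, 28, 196, 1372, 9604]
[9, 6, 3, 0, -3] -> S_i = 9 + -3*i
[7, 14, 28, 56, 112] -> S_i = 7*2^i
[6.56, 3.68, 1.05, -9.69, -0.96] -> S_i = Random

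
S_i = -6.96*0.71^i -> [-6.96, -4.94, -3.51, -2.49, -1.77]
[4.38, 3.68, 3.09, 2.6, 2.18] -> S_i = 4.38*0.84^i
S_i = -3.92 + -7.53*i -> [-3.92, -11.45, -18.98, -26.51, -34.04]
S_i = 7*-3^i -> [7, -21, 63, -189, 567]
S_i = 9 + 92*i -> [9, 101, 193, 285, 377]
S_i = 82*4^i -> [82, 328, 1312, 5248, 20992]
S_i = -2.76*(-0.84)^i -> [-2.76, 2.32, -1.95, 1.64, -1.37]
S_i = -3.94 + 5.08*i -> [-3.94, 1.14, 6.22, 11.3, 16.38]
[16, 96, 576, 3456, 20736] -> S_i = 16*6^i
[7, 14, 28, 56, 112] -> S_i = 7*2^i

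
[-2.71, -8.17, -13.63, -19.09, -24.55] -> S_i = -2.71 + -5.46*i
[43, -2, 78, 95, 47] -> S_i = Random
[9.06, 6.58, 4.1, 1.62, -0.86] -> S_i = 9.06 + -2.48*i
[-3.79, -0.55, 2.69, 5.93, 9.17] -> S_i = -3.79 + 3.24*i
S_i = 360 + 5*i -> [360, 365, 370, 375, 380]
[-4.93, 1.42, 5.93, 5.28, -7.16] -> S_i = Random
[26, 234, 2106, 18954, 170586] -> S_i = 26*9^i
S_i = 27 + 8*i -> [27, 35, 43, 51, 59]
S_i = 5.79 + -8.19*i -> [5.79, -2.4, -10.59, -18.78, -26.97]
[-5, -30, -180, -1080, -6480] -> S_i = -5*6^i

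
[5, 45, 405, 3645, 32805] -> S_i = 5*9^i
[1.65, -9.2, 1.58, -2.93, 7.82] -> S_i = Random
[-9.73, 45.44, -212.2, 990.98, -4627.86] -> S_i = -9.73*(-4.67)^i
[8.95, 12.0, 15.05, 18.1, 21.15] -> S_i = 8.95 + 3.05*i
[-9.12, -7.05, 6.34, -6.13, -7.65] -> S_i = Random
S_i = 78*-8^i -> [78, -624, 4992, -39936, 319488]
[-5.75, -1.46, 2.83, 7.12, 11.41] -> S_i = -5.75 + 4.29*i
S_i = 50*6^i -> [50, 300, 1800, 10800, 64800]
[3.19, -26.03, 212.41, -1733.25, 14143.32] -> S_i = 3.19*(-8.16)^i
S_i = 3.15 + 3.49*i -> [3.15, 6.64, 10.13, 13.62, 17.11]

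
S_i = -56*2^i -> [-56, -112, -224, -448, -896]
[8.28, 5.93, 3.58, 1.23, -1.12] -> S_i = 8.28 + -2.35*i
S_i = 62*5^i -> [62, 310, 1550, 7750, 38750]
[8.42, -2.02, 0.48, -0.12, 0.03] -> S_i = 8.42*(-0.24)^i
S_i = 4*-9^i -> [4, -36, 324, -2916, 26244]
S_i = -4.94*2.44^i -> [-4.94, -12.05, -29.41, -71.76, -175.1]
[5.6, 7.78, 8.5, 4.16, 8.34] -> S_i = Random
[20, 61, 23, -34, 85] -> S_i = Random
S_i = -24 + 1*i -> [-24, -23, -22, -21, -20]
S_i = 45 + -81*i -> [45, -36, -117, -198, -279]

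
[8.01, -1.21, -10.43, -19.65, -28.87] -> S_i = 8.01 + -9.22*i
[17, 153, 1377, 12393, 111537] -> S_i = 17*9^i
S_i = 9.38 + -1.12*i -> [9.38, 8.26, 7.14, 6.02, 4.9]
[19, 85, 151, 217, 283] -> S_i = 19 + 66*i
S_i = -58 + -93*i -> [-58, -151, -244, -337, -430]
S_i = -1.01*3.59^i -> [-1.01, -3.63, -13.02, -46.73, -167.76]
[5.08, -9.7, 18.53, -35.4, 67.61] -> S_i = 5.08*(-1.91)^i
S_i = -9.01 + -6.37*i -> [-9.01, -15.38, -21.75, -28.12, -34.49]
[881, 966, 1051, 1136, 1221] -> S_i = 881 + 85*i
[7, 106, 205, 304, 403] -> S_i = 7 + 99*i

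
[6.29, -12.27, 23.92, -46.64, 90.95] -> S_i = 6.29*(-1.95)^i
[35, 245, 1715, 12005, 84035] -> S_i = 35*7^i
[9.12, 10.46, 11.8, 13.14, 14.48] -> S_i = 9.12 + 1.34*i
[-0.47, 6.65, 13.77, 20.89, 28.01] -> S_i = -0.47 + 7.12*i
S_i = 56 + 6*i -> [56, 62, 68, 74, 80]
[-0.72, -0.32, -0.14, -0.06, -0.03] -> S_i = -0.72*0.44^i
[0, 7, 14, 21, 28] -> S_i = 0 + 7*i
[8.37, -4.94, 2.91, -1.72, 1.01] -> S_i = 8.37*(-0.59)^i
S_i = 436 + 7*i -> [436, 443, 450, 457, 464]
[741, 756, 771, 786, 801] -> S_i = 741 + 15*i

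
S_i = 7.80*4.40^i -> [7.8, 34.32, 151.01, 664.44, 2923.51]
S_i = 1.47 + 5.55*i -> [1.47, 7.02, 12.57, 18.12, 23.67]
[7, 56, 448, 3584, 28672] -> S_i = 7*8^i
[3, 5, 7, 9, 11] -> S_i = 3 + 2*i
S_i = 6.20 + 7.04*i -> [6.2, 13.24, 20.28, 27.32, 34.36]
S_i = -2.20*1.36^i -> [-2.2, -2.99, -4.07, -5.53, -7.53]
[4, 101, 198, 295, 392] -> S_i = 4 + 97*i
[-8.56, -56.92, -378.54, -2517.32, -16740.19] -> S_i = -8.56*6.65^i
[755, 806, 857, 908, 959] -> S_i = 755 + 51*i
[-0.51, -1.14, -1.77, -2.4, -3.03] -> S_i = -0.51 + -0.63*i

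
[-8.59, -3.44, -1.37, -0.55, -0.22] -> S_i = -8.59*0.40^i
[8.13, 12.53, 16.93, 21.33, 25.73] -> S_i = 8.13 + 4.40*i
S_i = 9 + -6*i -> [9, 3, -3, -9, -15]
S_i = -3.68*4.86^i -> [-3.68, -17.88, -86.92, -422.43, -2053.02]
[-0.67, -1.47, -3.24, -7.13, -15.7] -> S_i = -0.67*2.20^i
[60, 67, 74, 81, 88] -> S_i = 60 + 7*i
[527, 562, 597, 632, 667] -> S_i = 527 + 35*i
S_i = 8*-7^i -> [8, -56, 392, -2744, 19208]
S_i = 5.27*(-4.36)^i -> [5.27, -22.98, 100.18, -436.79, 1904.39]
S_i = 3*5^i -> [3, 15, 75, 375, 1875]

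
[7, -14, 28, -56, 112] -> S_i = 7*-2^i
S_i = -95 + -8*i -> [-95, -103, -111, -119, -127]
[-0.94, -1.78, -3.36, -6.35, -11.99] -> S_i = -0.94*1.89^i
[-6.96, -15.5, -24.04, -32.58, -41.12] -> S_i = -6.96 + -8.54*i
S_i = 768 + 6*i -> [768, 774, 780, 786, 792]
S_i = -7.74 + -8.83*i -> [-7.74, -16.57, -25.4, -34.23, -43.06]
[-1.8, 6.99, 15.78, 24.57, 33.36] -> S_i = -1.80 + 8.79*i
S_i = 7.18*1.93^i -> [7.18, 13.86, 26.74, 51.62, 99.62]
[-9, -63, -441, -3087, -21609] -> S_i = -9*7^i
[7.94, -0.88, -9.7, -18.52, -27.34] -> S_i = 7.94 + -8.82*i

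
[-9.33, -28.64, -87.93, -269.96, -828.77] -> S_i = -9.33*3.07^i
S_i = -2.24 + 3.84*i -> [-2.24, 1.6, 5.44, 9.28, 13.12]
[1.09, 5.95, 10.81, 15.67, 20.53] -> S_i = 1.09 + 4.86*i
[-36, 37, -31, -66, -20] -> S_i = Random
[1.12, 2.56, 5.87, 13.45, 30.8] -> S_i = 1.12*2.29^i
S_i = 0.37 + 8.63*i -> [0.37, 9.0, 17.63, 26.26, 34.89]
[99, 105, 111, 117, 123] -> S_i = 99 + 6*i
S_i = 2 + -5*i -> [2, -3, -8, -13, -18]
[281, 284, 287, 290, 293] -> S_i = 281 + 3*i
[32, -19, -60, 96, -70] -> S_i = Random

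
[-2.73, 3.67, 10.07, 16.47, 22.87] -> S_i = -2.73 + 6.40*i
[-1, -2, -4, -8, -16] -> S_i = -1*2^i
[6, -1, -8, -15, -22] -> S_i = 6 + -7*i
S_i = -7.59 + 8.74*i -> [-7.59, 1.15, 9.89, 18.63, 27.37]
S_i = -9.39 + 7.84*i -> [-9.39, -1.55, 6.29, 14.13, 21.97]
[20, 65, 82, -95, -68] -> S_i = Random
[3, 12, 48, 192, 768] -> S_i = 3*4^i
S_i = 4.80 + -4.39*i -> [4.8, 0.41, -3.98, -8.37, -12.76]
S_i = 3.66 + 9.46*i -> [3.66, 13.12, 22.58, 32.04, 41.5]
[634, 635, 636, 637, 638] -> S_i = 634 + 1*i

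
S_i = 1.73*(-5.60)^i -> [1.73, -9.69, 54.25, -303.82, 1701.37]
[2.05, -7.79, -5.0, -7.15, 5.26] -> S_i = Random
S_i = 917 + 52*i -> [917, 969, 1021, 1073, 1125]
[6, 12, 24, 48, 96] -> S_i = 6*2^i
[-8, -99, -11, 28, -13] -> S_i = Random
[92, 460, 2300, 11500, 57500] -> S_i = 92*5^i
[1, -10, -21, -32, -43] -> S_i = 1 + -11*i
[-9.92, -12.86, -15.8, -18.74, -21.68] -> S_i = -9.92 + -2.94*i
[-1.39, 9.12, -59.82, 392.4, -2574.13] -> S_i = -1.39*(-6.56)^i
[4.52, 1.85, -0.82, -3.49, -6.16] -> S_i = 4.52 + -2.67*i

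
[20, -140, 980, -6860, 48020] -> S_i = 20*-7^i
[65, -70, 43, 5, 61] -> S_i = Random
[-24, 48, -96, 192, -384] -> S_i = -24*-2^i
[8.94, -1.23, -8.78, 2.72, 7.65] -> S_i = Random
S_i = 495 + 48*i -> [495, 543, 591, 639, 687]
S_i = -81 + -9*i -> [-81, -90, -99, -108, -117]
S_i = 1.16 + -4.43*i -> [1.16, -3.27, -7.7, -12.13, -16.56]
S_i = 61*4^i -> [61, 244, 976, 3904, 15616]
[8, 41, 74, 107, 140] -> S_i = 8 + 33*i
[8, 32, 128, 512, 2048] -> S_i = 8*4^i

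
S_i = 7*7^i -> [7, 49, 343, 2401, 16807]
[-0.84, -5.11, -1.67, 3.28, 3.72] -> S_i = Random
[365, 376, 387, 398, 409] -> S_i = 365 + 11*i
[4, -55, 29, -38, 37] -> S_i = Random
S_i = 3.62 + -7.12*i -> [3.62, -3.5, -10.62, -17.74, -24.86]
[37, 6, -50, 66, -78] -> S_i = Random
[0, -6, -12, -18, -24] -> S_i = 0 + -6*i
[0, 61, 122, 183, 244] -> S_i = 0 + 61*i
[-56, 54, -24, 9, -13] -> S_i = Random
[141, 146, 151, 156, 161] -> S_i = 141 + 5*i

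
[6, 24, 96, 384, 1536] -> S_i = 6*4^i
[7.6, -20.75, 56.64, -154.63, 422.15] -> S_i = 7.60*(-2.73)^i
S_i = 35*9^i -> [35, 315, 2835, 25515, 229635]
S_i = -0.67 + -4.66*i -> [-0.67, -5.33, -9.99, -14.65, -19.31]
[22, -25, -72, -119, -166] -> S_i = 22 + -47*i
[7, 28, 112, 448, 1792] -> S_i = 7*4^i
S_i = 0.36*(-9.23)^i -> [0.36, -3.32, 30.67, -283.08, 2612.82]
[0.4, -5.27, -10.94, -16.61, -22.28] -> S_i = 0.40 + -5.67*i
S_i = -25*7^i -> [-25, -175, -1225, -8575, -60025]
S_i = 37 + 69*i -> [37, 106, 175, 244, 313]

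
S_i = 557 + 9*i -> [557, 566, 575, 584, 593]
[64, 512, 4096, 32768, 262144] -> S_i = 64*8^i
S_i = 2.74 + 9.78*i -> [2.74, 12.52, 22.3, 32.08, 41.86]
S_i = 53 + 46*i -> [53, 99, 145, 191, 237]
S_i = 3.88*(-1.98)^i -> [3.88, -7.68, 15.21, -30.12, 59.63]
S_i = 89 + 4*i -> [89, 93, 97, 101, 105]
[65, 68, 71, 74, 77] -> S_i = 65 + 3*i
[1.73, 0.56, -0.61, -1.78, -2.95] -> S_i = 1.73 + -1.17*i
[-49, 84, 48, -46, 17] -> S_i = Random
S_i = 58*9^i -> [58, 522, 4698, 42282, 380538]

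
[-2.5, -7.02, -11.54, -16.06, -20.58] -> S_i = -2.50 + -4.52*i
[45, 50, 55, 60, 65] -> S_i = 45 + 5*i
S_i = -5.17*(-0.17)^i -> [-5.17, 0.88, -0.15, 0.03, -0.0]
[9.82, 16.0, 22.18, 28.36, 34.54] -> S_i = 9.82 + 6.18*i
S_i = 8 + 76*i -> [8, 84, 160, 236, 312]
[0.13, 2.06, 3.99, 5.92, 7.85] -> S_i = 0.13 + 1.93*i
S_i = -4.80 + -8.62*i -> [-4.8, -13.42, -22.04, -30.66, -39.28]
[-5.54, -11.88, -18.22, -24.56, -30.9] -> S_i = -5.54 + -6.34*i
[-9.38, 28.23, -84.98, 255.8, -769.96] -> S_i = -9.38*(-3.01)^i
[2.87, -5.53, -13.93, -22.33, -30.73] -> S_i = 2.87 + -8.40*i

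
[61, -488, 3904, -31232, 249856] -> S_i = 61*-8^i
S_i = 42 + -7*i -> [42, 35, 28, 21, 14]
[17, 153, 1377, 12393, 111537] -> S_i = 17*9^i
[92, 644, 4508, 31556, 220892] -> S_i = 92*7^i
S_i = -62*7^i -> [-62, -434, -3038, -21266, -148862]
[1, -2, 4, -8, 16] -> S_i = 1*-2^i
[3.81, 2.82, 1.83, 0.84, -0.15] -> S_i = 3.81 + -0.99*i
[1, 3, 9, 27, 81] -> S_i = 1*3^i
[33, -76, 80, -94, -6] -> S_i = Random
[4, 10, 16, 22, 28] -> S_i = 4 + 6*i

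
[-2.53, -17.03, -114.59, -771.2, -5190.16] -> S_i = -2.53*6.73^i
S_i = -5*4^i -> [-5, -20, -80, -320, -1280]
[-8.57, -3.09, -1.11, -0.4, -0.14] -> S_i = -8.57*0.36^i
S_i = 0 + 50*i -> [0, 50, 100, 150, 200]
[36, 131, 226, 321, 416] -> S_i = 36 + 95*i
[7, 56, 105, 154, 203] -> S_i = 7 + 49*i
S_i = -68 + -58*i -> [-68, -126, -184, -242, -300]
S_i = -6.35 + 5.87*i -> [-6.35, -0.48, 5.39, 11.26, 17.13]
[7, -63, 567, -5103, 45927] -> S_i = 7*-9^i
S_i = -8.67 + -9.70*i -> [-8.67, -18.37, -28.07, -37.77, -47.47]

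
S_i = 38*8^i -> [38, 304, 2432, 19456, 155648]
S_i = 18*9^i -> [18, 162, 1458, 13122, 118098]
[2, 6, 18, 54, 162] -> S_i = 2*3^i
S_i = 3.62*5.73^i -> [3.62, 20.74, 118.86, 681.04, 3902.36]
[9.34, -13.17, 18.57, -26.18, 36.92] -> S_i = 9.34*(-1.41)^i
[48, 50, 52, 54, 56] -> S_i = 48 + 2*i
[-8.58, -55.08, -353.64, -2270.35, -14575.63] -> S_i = -8.58*6.42^i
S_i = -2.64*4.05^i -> [-2.64, -10.69, -43.3, -175.38, -710.27]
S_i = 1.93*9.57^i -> [1.93, 18.47, 176.76, 1691.58, 16188.44]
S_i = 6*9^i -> [6, 54, 486, 4374, 39366]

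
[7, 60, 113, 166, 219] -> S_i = 7 + 53*i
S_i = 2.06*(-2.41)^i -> [2.06, -4.96, 11.96, -28.83, 69.49]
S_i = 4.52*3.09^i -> [4.52, 13.97, 43.16, 133.36, 412.07]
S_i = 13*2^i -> [13, 26, 52, 104, 208]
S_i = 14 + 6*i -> [14, 20, 26, 32, 38]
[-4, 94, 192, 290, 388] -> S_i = -4 + 98*i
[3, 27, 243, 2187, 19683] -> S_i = 3*9^i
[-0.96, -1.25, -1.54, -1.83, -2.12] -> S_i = -0.96 + -0.29*i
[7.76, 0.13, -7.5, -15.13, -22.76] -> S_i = 7.76 + -7.63*i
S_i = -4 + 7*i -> [-4, 3, 10, 17, 24]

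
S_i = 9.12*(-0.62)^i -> [9.12, -5.65, 3.51, -2.17, 1.35]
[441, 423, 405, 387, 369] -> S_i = 441 + -18*i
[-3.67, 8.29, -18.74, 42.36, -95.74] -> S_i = -3.67*(-2.26)^i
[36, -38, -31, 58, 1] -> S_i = Random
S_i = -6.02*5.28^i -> [-6.02, -31.79, -167.83, -886.13, -4678.78]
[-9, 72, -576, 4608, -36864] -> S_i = -9*-8^i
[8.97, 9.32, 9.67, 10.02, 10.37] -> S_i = 8.97 + 0.35*i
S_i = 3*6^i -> [3, 18, 108, 648, 3888]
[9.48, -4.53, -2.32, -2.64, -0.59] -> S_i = Random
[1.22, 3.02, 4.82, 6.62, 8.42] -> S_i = 1.22 + 1.80*i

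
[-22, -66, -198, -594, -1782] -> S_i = -22*3^i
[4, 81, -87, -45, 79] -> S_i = Random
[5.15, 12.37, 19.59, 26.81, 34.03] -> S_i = 5.15 + 7.22*i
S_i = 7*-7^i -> [7, -49, 343, -2401, 16807]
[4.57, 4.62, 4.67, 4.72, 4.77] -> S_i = 4.57 + 0.05*i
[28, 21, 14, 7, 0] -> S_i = 28 + -7*i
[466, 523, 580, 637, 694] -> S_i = 466 + 57*i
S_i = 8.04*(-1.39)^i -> [8.04, -11.18, 15.53, -21.59, 30.01]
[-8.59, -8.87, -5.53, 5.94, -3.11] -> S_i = Random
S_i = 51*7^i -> [51, 357, 2499, 17493, 122451]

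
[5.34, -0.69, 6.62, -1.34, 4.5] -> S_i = Random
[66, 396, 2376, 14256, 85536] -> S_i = 66*6^i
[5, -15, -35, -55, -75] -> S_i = 5 + -20*i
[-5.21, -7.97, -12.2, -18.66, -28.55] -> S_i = -5.21*1.53^i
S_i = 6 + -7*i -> [6, -1, -8, -15, -22]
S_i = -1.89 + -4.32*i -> [-1.89, -6.21, -10.53, -14.85, -19.17]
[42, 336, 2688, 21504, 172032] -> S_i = 42*8^i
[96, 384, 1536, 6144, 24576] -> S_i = 96*4^i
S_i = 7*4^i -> [7, 28, 112, 448, 1792]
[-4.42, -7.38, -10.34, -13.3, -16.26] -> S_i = -4.42 + -2.96*i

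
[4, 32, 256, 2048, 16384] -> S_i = 4*8^i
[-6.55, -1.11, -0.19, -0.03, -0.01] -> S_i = -6.55*0.17^i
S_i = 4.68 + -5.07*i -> [4.68, -0.39, -5.46, -10.53, -15.6]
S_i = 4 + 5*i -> [4, 9, 14, 19, 24]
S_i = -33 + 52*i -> [-33, 19, 71, 123, 175]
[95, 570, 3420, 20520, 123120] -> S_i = 95*6^i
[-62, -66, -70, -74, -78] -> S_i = -62 + -4*i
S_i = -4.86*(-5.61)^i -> [-4.86, 27.26, -152.95, 858.07, -4813.8]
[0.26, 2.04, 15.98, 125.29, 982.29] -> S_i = 0.26*7.84^i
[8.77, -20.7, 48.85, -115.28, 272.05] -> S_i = 8.77*(-2.36)^i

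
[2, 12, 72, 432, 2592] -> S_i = 2*6^i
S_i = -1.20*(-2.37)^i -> [-1.2, 2.84, -6.74, 15.97, -37.86]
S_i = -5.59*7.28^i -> [-5.59, -40.7, -296.26, -2156.78, -15701.36]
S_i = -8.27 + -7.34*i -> [-8.27, -15.61, -22.95, -30.29, -37.63]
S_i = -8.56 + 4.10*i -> [-8.56, -4.46, -0.36, 3.74, 7.84]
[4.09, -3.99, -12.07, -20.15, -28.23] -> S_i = 4.09 + -8.08*i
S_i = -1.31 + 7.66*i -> [-1.31, 6.35, 14.01, 21.67, 29.33]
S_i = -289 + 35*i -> [-289, -254, -219, -184, -149]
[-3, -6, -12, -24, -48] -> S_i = -3*2^i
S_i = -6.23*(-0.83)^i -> [-6.23, 5.17, -4.29, 3.56, -2.96]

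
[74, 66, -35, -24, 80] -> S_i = Random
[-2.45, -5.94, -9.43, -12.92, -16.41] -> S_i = -2.45 + -3.49*i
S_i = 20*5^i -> [20, 100, 500, 2500, 12500]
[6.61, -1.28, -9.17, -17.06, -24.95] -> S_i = 6.61 + -7.89*i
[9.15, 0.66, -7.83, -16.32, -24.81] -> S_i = 9.15 + -8.49*i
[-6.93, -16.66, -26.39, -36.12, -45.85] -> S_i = -6.93 + -9.73*i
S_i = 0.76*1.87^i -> [0.76, 1.42, 2.66, 4.97, 9.29]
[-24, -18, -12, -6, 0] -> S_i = -24 + 6*i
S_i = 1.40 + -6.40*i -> [1.4, -5.0, -11.4, -17.8, -24.2]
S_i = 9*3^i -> [9, 27, 81, 243, 729]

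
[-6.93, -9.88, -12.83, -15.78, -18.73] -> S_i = -6.93 + -2.95*i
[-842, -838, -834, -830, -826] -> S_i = -842 + 4*i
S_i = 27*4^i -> [27, 108, 432, 1728, 6912]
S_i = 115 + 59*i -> [115, 174, 233, 292, 351]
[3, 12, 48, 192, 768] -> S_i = 3*4^i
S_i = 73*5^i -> [73, 365, 1825, 9125, 45625]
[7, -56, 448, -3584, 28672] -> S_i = 7*-8^i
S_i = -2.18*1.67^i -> [-2.18, -3.64, -6.08, -10.15, -16.96]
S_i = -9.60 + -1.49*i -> [-9.6, -11.09, -12.58, -14.07, -15.56]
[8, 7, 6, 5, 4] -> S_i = 8 + -1*i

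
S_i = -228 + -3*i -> [-228, -231, -234, -237, -240]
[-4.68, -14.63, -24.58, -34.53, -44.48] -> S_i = -4.68 + -9.95*i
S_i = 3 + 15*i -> [3, 18, 33, 48, 63]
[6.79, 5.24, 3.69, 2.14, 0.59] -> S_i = 6.79 + -1.55*i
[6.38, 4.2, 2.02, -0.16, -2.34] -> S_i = 6.38 + -2.18*i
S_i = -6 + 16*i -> [-6, 10, 26, 42, 58]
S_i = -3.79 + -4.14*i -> [-3.79, -7.93, -12.07, -16.21, -20.35]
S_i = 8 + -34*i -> [8, -26, -60, -94, -128]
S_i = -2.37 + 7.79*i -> [-2.37, 5.42, 13.21, 21.0, 28.79]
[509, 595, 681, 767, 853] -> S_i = 509 + 86*i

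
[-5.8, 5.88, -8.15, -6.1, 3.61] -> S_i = Random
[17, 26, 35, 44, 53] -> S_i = 17 + 9*i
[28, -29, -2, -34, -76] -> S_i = Random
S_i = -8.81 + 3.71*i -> [-8.81, -5.1, -1.39, 2.32, 6.03]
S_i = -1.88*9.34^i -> [-1.88, -17.56, -164.0, -1531.79, -14306.89]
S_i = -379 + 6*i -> [-379, -373, -367, -361, -355]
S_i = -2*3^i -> [-2, -6, -18, -54, -162]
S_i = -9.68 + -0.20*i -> [-9.68, -9.88, -10.08, -10.28, -10.48]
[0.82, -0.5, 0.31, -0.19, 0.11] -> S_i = 0.82*(-0.61)^i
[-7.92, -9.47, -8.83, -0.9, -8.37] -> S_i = Random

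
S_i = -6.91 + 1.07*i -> [-6.91, -5.84, -4.77, -3.7, -2.63]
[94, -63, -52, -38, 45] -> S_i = Random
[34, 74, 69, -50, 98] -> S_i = Random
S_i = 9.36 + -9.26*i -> [9.36, 0.1, -9.16, -18.42, -27.68]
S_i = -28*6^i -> [-28, -168, -1008, -6048, -36288]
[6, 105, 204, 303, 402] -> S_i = 6 + 99*i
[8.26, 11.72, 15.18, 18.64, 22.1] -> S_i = 8.26 + 3.46*i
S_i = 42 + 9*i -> [42, 51, 60, 69, 78]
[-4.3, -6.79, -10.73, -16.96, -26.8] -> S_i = -4.30*1.58^i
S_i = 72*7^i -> [72, 504, 3528, 24696, 172872]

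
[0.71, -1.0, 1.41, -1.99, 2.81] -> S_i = 0.71*(-1.41)^i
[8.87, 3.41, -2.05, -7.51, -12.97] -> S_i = 8.87 + -5.46*i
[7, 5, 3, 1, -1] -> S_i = 7 + -2*i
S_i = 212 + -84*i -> [212, 128, 44, -40, -124]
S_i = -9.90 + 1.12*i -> [-9.9, -8.78, -7.66, -6.54, -5.42]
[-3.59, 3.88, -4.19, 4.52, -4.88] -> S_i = -3.59*(-1.08)^i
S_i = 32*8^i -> [32, 256, 2048, 16384, 131072]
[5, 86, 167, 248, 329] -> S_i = 5 + 81*i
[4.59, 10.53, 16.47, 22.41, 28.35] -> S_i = 4.59 + 5.94*i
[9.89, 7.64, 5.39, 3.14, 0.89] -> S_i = 9.89 + -2.25*i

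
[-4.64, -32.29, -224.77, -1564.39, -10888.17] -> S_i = -4.64*6.96^i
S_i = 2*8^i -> [2, 16, 128, 1024, 8192]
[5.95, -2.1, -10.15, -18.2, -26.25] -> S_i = 5.95 + -8.05*i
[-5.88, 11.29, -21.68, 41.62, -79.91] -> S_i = -5.88*(-1.92)^i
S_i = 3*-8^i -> [3, -24, 192, -1536, 12288]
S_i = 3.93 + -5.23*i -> [3.93, -1.3, -6.53, -11.76, -16.99]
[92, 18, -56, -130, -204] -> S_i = 92 + -74*i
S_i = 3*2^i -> [3, 6, 12, 24, 48]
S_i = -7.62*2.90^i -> [-7.62, -22.1, -64.08, -185.84, -538.95]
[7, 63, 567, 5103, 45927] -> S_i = 7*9^i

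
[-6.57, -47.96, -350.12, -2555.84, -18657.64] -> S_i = -6.57*7.30^i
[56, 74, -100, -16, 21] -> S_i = Random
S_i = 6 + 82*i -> [6, 88, 170, 252, 334]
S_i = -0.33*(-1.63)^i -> [-0.33, 0.54, -0.88, 1.43, -2.33]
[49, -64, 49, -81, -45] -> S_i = Random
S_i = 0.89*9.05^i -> [0.89, 8.05, 72.89, 659.68, 5970.14]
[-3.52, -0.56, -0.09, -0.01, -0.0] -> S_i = -3.52*0.16^i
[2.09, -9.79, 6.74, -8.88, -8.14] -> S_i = Random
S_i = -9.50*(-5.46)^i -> [-9.5, 51.87, -283.21, 1546.33, -8442.95]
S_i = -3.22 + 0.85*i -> [-3.22, -2.37, -1.52, -0.67, 0.18]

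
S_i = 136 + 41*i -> [136, 177, 218, 259, 300]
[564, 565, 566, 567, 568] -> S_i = 564 + 1*i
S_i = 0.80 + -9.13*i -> [0.8, -8.33, -17.46, -26.59, -35.72]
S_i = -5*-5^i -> [-5, 25, -125, 625, -3125]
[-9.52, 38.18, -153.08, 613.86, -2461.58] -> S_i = -9.52*(-4.01)^i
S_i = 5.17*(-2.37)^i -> [5.17, -12.25, 29.04, -68.82, 163.11]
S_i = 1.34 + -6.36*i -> [1.34, -5.02, -11.38, -17.74, -24.1]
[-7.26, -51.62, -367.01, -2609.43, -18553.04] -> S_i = -7.26*7.11^i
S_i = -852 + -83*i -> [-852, -935, -1018, -1101, -1184]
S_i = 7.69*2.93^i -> [7.69, 22.53, 66.02, 193.43, 566.76]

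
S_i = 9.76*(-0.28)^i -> [9.76, -2.73, 0.77, -0.21, 0.06]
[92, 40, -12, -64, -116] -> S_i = 92 + -52*i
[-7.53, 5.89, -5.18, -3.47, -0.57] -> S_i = Random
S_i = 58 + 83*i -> [58, 141, 224, 307, 390]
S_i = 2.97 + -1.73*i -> [2.97, 1.24, -0.49, -2.22, -3.95]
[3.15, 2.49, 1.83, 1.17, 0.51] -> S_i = 3.15 + -0.66*i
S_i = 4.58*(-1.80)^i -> [4.58, -8.24, 14.84, -26.71, 48.08]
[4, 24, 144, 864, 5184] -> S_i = 4*6^i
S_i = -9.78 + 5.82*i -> [-9.78, -3.96, 1.86, 7.68, 13.5]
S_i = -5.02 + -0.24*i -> [-5.02, -5.26, -5.5, -5.74, -5.98]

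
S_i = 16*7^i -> [16, 112, 784, 5488, 38416]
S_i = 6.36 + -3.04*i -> [6.36, 3.32, 0.28, -2.76, -5.8]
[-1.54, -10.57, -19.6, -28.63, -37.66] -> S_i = -1.54 + -9.03*i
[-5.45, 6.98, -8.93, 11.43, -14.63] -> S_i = -5.45*(-1.28)^i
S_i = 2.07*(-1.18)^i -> [2.07, -2.44, 2.88, -3.4, 4.01]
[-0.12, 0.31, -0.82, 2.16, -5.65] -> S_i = -0.12*(-2.62)^i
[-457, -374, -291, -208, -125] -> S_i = -457 + 83*i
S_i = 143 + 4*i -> [143, 147, 151, 155, 159]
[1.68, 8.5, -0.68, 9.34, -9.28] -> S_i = Random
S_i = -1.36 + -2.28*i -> [-1.36, -3.64, -5.92, -8.2, -10.48]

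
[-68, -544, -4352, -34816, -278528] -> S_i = -68*8^i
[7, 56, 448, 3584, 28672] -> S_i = 7*8^i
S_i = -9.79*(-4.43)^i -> [-9.79, 43.37, -192.13, 851.13, -3770.49]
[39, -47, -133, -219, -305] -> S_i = 39 + -86*i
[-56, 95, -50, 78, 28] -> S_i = Random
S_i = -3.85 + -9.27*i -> [-3.85, -13.12, -22.39, -31.66, -40.93]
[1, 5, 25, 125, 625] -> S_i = 1*5^i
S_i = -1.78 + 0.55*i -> [-1.78, -1.23, -0.68, -0.13, 0.42]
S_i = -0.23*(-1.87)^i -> [-0.23, 0.43, -0.8, 1.5, -2.81]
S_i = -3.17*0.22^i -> [-3.17, -0.7, -0.15, -0.03, -0.01]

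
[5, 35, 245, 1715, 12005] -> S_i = 5*7^i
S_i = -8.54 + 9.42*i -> [-8.54, 0.88, 10.3, 19.72, 29.14]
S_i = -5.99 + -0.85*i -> [-5.99, -6.84, -7.69, -8.54, -9.39]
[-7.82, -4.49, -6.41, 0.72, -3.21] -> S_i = Random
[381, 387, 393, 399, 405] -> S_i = 381 + 6*i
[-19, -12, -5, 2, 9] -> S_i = -19 + 7*i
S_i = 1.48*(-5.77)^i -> [1.48, -8.54, 49.27, -284.31, 1640.46]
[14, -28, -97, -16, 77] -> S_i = Random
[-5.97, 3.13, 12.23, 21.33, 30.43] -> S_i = -5.97 + 9.10*i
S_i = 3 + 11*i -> [3, 14, 25, 36, 47]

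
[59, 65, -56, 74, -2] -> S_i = Random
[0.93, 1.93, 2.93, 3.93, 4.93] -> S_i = 0.93 + 1.00*i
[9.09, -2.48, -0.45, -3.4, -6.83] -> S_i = Random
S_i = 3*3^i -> [3, 9, 27, 81, 243]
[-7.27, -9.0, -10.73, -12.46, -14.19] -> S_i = -7.27 + -1.73*i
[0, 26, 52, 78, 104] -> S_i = 0 + 26*i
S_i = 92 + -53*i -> [92, 39, -14, -67, -120]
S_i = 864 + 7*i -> [864, 871, 878, 885, 892]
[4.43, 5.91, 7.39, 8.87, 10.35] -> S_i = 4.43 + 1.48*i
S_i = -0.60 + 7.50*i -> [-0.6, 6.9, 14.4, 21.9, 29.4]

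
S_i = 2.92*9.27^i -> [2.92, 27.07, 250.92, 2326.07, 21562.63]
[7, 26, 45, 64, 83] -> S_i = 7 + 19*i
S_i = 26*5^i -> [26, 130, 650, 3250, 16250]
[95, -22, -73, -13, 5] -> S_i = Random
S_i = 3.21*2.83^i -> [3.21, 9.08, 25.71, 72.76, 205.9]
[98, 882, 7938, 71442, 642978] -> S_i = 98*9^i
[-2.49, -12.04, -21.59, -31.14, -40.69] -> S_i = -2.49 + -9.55*i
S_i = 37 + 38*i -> [37, 75, 113, 151, 189]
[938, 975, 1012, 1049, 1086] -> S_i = 938 + 37*i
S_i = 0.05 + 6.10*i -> [0.05, 6.15, 12.25, 18.35, 24.45]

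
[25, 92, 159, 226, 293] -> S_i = 25 + 67*i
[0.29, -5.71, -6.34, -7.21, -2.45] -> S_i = Random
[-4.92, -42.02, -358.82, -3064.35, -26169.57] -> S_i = -4.92*8.54^i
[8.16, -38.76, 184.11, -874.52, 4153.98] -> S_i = 8.16*(-4.75)^i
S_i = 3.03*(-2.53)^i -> [3.03, -7.67, 19.39, -49.07, 124.14]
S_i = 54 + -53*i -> [54, 1, -52, -105, -158]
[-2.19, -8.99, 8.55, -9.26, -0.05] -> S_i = Random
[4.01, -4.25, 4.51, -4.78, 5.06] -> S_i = 4.01*(-1.06)^i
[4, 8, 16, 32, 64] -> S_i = 4*2^i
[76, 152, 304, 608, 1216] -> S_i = 76*2^i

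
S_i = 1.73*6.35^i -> [1.73, 10.99, 69.76, 442.96, 2812.81]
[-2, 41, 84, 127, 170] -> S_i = -2 + 43*i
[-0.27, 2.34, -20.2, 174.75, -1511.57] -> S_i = -0.27*(-8.65)^i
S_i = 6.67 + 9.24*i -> [6.67, 15.91, 25.15, 34.39, 43.63]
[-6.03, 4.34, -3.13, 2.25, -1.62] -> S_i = -6.03*(-0.72)^i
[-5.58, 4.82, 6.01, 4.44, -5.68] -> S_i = Random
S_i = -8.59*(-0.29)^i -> [-8.59, 2.49, -0.72, 0.21, -0.06]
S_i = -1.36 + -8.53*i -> [-1.36, -9.89, -18.42, -26.95, -35.48]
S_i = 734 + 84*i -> [734, 818, 902, 986, 1070]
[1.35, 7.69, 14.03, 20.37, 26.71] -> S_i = 1.35 + 6.34*i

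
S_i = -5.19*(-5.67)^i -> [-5.19, 29.43, -166.85, 946.06, -5364.13]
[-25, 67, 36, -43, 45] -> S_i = Random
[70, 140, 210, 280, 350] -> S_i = 70 + 70*i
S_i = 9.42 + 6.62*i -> [9.42, 16.04, 22.66, 29.28, 35.9]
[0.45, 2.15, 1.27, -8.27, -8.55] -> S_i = Random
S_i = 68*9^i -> [68, 612, 5508, 49572, 446148]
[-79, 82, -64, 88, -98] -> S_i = Random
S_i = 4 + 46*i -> [4, 50, 96, 142, 188]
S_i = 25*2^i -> [25, 50, 100, 200, 400]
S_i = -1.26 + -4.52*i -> [-1.26, -5.78, -10.3, -14.82, -19.34]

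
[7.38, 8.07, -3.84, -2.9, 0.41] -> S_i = Random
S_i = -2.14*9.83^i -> [-2.14, -21.04, -206.79, -2032.7, -19981.49]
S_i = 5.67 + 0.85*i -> [5.67, 6.52, 7.37, 8.22, 9.07]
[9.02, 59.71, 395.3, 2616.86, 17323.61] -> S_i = 9.02*6.62^i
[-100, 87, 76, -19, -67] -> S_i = Random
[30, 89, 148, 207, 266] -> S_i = 30 + 59*i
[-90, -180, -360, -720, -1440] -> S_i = -90*2^i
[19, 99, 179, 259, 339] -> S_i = 19 + 80*i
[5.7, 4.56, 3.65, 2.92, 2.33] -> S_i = 5.70*0.80^i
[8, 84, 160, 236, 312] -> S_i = 8 + 76*i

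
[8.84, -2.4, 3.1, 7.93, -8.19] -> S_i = Random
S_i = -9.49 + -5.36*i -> [-9.49, -14.85, -20.21, -25.57, -30.93]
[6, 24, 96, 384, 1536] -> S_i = 6*4^i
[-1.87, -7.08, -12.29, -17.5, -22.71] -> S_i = -1.87 + -5.21*i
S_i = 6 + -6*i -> [6, 0, -6, -12, -18]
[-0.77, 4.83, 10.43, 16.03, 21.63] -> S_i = -0.77 + 5.60*i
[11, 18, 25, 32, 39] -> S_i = 11 + 7*i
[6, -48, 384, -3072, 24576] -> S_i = 6*-8^i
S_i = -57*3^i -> [-57, -171, -513, -1539, -4617]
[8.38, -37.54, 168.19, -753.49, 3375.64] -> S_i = 8.38*(-4.48)^i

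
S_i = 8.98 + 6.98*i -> [8.98, 15.96, 22.94, 29.92, 36.9]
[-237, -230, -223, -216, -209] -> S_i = -237 + 7*i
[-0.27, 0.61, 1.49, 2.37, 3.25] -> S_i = -0.27 + 0.88*i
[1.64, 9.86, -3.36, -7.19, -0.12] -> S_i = Random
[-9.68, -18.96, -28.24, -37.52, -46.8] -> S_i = -9.68 + -9.28*i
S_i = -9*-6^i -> [-9, 54, -324, 1944, -11664]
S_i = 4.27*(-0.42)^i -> [4.27, -1.79, 0.75, -0.32, 0.13]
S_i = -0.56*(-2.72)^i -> [-0.56, 1.52, -4.14, 11.27, -30.65]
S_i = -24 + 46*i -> [-24, 22, 68, 114, 160]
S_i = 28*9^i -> [28, 252, 2268, 20412, 183708]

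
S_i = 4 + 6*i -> [4, 10, 16, 22, 28]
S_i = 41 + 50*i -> [41, 91, 141, 191, 241]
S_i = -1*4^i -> [-1, -4, -16, -64, -256]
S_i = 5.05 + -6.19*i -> [5.05, -1.14, -7.33, -13.52, -19.71]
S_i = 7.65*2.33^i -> [7.65, 17.82, 41.53, 96.77, 225.47]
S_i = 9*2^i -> [9, 18, 36, 72, 144]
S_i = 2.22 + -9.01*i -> [2.22, -6.79, -15.8, -24.81, -33.82]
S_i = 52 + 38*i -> [52, 90, 128, 166, 204]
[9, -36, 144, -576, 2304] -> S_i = 9*-4^i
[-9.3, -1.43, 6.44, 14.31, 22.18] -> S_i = -9.30 + 7.87*i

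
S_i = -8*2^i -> [-8, -16, -32, -64, -128]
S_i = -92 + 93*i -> [-92, 1, 94, 187, 280]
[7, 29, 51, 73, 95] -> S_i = 7 + 22*i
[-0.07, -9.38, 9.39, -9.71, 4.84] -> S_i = Random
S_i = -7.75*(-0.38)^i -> [-7.75, 2.94, -1.12, 0.43, -0.16]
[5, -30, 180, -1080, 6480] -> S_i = 5*-6^i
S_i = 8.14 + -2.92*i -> [8.14, 5.22, 2.3, -0.62, -3.54]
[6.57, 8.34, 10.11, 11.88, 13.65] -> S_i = 6.57 + 1.77*i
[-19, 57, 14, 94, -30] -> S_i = Random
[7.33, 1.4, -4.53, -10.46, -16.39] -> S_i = 7.33 + -5.93*i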